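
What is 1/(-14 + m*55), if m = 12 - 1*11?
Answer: 1/41 ≈ 0.024390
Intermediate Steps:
m = 1 (m = 12 - 11 = 1)
1/(-14 + m*55) = 1/(-14 + 1*55) = 1/(-14 + 55) = 1/41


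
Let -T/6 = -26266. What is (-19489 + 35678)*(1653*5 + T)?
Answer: 2685123729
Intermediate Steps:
T = 157596 (T = -6*(-26266) = 157596)
(-19489 + 35678)*(1653*5 + T) = (-19489 + 35678)*(1653*5 + 157596) = 16189*(8265 + 157596) = 16189*165861 = 2685123729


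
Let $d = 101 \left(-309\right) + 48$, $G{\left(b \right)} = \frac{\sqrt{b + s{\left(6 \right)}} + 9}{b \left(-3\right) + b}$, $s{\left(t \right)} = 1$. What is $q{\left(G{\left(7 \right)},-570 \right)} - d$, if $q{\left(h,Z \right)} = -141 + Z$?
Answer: $30450$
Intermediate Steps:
$G{\left(b \right)} = - \frac{9 + \sqrt{1 + b}}{2 b}$ ($G{\left(b \right)} = \frac{\sqrt{b + 1} + 9}{b \left(-3\right) + b} = \frac{\sqrt{1 + b} + 9}{- 3 b + b} = \frac{9 + \sqrt{1 + b}}{\left(-2\right) b} = \left(9 + \sqrt{1 + b}\right) \left(- \frac{1}{2 b}\right) = - \frac{9 + \sqrt{1 + b}}{2 b}$)
$d = -31161$ ($d = -31209 + 48 = -31161$)
$q{\left(G{\left(7 \right)},-570 \right)} - d = \left(-141 - 570\right) - -31161 = -711 + 31161 = 30450$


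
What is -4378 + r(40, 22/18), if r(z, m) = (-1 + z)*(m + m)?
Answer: -12848/3 ≈ -4282.7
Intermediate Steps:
r(z, m) = 2*m*(-1 + z) (r(z, m) = (-1 + z)*(2*m) = 2*m*(-1 + z))
-4378 + r(40, 22/18) = -4378 + 2*(22/18)*(-1 + 40) = -4378 + 2*(22*(1/18))*39 = -4378 + 2*(11/9)*39 = -4378 + 286/3 = -12848/3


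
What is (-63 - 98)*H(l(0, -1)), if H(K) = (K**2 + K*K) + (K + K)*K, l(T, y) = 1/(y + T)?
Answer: -644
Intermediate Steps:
l(T, y) = 1/(T + y)
H(K) = 4*K**2 (H(K) = (K**2 + K**2) + (2*K)*K = 2*K**2 + 2*K**2 = 4*K**2)
(-63 - 98)*H(l(0, -1)) = (-63 - 98)*(4*(1/(0 - 1))**2) = -644*(1/(-1))**2 = -644*(-1)**2 = -644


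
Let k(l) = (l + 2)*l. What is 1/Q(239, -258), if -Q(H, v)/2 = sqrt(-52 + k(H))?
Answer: -sqrt(57547)/115094 ≈ -0.0020843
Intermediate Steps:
k(l) = l*(2 + l) (k(l) = (2 + l)*l = l*(2 + l))
Q(H, v) = -2*sqrt(-52 + H*(2 + H))
1/Q(239, -258) = 1/(-2*sqrt(-52 + 239*(2 + 239))) = 1/(-2*sqrt(-52 + 239*241)) = 1/(-2*sqrt(-52 + 57599)) = 1/(-2*sqrt(57547)) = -sqrt(57547)/115094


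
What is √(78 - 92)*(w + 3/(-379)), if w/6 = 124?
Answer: 281973*I*√14/379 ≈ 2783.8*I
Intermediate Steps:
w = 744 (w = 6*124 = 744)
√(78 - 92)*(w + 3/(-379)) = √(78 - 92)*(744 + 3/(-379)) = √(-14)*(744 + 3*(-1/379)) = (I*√14)*(744 - 3/379) = (I*√14)*(281973/379) = 281973*I*√14/379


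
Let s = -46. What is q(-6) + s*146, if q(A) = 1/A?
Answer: -40297/6 ≈ -6716.2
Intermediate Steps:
q(-6) + s*146 = 1/(-6) - 46*146 = -⅙ - 6716 = -40297/6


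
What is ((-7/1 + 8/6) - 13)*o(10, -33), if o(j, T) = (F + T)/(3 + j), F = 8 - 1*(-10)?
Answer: 280/13 ≈ 21.538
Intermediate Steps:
F = 18 (F = 8 + 10 = 18)
o(j, T) = (18 + T)/(3 + j)
((-7/1 + 8/6) - 13)*o(10, -33) = ((-7/1 + 8/6) - 13)*((18 - 33)/(3 + 10)) = ((-7*1 + 8*(⅙)) - 13)*(-15/13) = ((-7 + 4/3) - 13)*((1/13)*(-15)) = (-17/3 - 13)*(-15/13) = -56/3*(-15/13) = 280/13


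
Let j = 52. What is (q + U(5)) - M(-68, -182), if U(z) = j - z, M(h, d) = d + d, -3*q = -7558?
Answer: 8791/3 ≈ 2930.3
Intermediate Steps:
q = 7558/3 (q = -⅓*(-7558) = 7558/3 ≈ 2519.3)
M(h, d) = 2*d
U(z) = 52 - z
(q + U(5)) - M(-68, -182) = (7558/3 + (52 - 1*5)) - 2*(-182) = (7558/3 + (52 - 5)) - 1*(-364) = (7558/3 + 47) + 364 = 7699/3 + 364 = 8791/3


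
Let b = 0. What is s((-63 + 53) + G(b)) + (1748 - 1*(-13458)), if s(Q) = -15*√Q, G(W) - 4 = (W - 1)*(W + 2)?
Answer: 15206 - 30*I*√2 ≈ 15206.0 - 42.426*I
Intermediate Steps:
G(W) = 4 + (-1 + W)*(2 + W) (G(W) = 4 + (W - 1)*(W + 2) = 4 + (-1 + W)*(2 + W))
s((-63 + 53) + G(b)) + (1748 - 1*(-13458)) = -15*√((-63 + 53) + (2 + 0 + 0²)) + (1748 - 1*(-13458)) = -15*√(-10 + (2 + 0 + 0)) + (1748 + 13458) = -15*√(-10 + 2) + 15206 = -30*I*√2 + 15206 = 15206 - 30*I*√2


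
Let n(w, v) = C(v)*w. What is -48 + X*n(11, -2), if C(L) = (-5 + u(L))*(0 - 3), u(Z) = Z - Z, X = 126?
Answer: 20742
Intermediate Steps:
u(Z) = 0
C(L) = 15 (C(L) = (-5 + 0)*(0 - 3) = -5*(-3) = 15)
n(w, v) = 15*w
-48 + X*n(11, -2) = -48 + 126*(15*11) = -48 + 126*165 = -48 + 20790 = 20742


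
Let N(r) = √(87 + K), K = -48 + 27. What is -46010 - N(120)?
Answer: -46010 - √66 ≈ -46018.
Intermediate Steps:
K = -21
N(r) = √66 (N(r) = √(87 - 21) = √66)
-46010 - N(120) = -46010 - √66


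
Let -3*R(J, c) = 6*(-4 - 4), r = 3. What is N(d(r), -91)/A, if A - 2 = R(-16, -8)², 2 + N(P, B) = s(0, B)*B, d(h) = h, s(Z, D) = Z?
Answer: -1/129 ≈ -0.0077519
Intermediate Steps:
N(P, B) = -2 (N(P, B) = -2 + 0*B = -2 + 0 = -2)
R(J, c) = 16 (R(J, c) = -2*(-4 - 4) = -2*(-8) = -⅓*(-48) = 16)
A = 258 (A = 2 + 16² = 2 + 256 = 258)
N(d(r), -91)/A = -2/258 = -2*1/258 = -1/129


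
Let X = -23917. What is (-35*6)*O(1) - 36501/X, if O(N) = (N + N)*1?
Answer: -10008639/23917 ≈ -418.47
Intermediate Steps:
O(N) = 2*N (O(N) = (2*N)*1 = 2*N)
(-35*6)*O(1) - 36501/X = (-35*6)*(2*1) - 36501/(-23917) = -210*2 - 36501*(-1/23917) = -420 + 36501/23917 = -10008639/23917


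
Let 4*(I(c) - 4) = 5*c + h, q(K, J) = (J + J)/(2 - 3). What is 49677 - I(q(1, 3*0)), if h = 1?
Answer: 198691/4 ≈ 49673.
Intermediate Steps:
q(K, J) = -2*J (q(K, J) = (2*J)/(-1) = (2*J)*(-1) = -2*J)
I(c) = 17/4 + 5*c/4 (I(c) = 4 + (5*c + 1)/4 = 4 + (1 + 5*c)/4 = 4 + (1/4 + 5*c/4) = 17/4 + 5*c/4)
49677 - I(q(1, 3*0)) = 49677 - (17/4 + 5*(-6*0)/4) = 49677 - (17/4 + 5*(-2*0)/4) = 49677 - (17/4 + (5/4)*0) = 49677 - (17/4 + 0) = 49677 - 1*17/4 = 49677 - 17/4 = 198691/4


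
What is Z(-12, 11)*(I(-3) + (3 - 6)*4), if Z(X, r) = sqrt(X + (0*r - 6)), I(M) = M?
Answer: -45*I*sqrt(2) ≈ -63.64*I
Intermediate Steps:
Z(X, r) = sqrt(-6 + X) (Z(X, r) = sqrt(X + (0 - 6)) = sqrt(X - 6) = sqrt(-6 + X))
Z(-12, 11)*(I(-3) + (3 - 6)*4) = sqrt(-6 - 12)*(-3 + (3 - 6)*4) = sqrt(-18)*(-3 - 3*4) = (3*I*sqrt(2))*(-3 - 12) = (3*I*sqrt(2))*(-15) = -45*I*sqrt(2)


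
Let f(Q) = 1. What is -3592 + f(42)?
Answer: -3591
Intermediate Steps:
-3592 + f(42) = -3592 + 1 = -3591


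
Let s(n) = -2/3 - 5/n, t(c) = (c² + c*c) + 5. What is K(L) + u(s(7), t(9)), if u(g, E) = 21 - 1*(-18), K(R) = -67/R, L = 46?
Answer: 1727/46 ≈ 37.543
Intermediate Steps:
t(c) = 5 + 2*c² (t(c) = (c² + c²) + 5 = 2*c² + 5 = 5 + 2*c²)
s(n) = -⅔ - 5/n (s(n) = -2*⅓ - 5/n = -⅔ - 5/n)
u(g, E) = 39 (u(g, E) = 21 + 18 = 39)
K(L) + u(s(7), t(9)) = -67/46 + 39 = 1727/46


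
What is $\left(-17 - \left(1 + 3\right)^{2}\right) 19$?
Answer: $-627$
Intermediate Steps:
$\left(-17 - \left(1 + 3\right)^{2}\right) 19 = \left(-17 - 4^{2}\right) 19 = \left(-17 - 16\right) 19 = \left(-33\right) 19 = -627$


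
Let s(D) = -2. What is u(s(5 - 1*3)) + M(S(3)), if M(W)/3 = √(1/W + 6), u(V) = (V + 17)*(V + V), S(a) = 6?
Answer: -60 + √222/2 ≈ -52.550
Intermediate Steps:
u(V) = 2*V*(17 + V) (u(V) = (17 + V)*(2*V) = 2*V*(17 + V))
M(W) = 3*√(6 + 1/W) (M(W) = 3*√(1/W + 6) = 3*√(6 + 1/W))
u(s(5 - 1*3)) + M(S(3)) = 2*(-2)*(17 - 2) + 3*√(6 + 1/6) = 2*(-2)*15 + 3*√(6 + ⅙) = -60 + 3*√(37/6) = -60 + 3*(√222/6) = -60 + √222/2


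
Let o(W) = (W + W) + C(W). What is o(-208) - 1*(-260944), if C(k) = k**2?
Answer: 303792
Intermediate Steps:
o(W) = W**2 + 2*W (o(W) = (W + W) + W**2 = 2*W + W**2 = W**2 + 2*W)
o(-208) - 1*(-260944) = -208*(2 - 208) - 1*(-260944) = -208*(-206) + 260944 = 42848 + 260944 = 303792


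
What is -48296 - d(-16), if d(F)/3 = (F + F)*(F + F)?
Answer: -51368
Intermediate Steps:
d(F) = 12*F**2 (d(F) = 3*((F + F)*(F + F)) = 3*((2*F)*(2*F)) = 3*(4*F**2) = 12*F**2)
-48296 - d(-16) = -48296 - 12*(-16)**2 = -48296 - 12*256 = -48296 - 1*3072 = -48296 - 3072 = -51368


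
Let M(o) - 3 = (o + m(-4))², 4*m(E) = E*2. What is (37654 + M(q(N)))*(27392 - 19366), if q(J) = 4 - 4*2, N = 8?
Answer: 302524018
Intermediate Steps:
q(J) = -4 (q(J) = 4 - 8 = -4)
m(E) = E/2 (m(E) = (E*2)/4 = (2*E)/4 = E/2)
M(o) = 3 + (-2 + o)² (M(o) = 3 + (o + (½)*(-4))² = 3 + (o - 2)² = 3 + (-2 + o)²)
(37654 + M(q(N)))*(27392 - 19366) = (37654 + (3 + (-2 - 4)²))*(27392 - 19366) = (37654 + (3 + (-6)²))*8026 = (37654 + (3 + 36))*8026 = (37654 + 39)*8026 = 37693*8026 = 302524018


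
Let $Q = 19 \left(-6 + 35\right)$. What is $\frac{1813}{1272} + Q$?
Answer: $\frac{702685}{1272} \approx 552.43$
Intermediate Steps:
$Q = 551$ ($Q = 19 \cdot 29 = 551$)
$\frac{1813}{1272} + Q = \frac{1813}{1272} + 551 = \frac{702685}{1272}$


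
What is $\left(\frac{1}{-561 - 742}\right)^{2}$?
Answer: $\frac{1}{1697809} \approx 5.8899 \cdot 10^{-7}$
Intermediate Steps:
$\left(\frac{1}{-561 - 742}\right)^{2} = \left(\frac{1}{-1303}\right)^{2} = \left(- \frac{1}{1303}\right)^{2} = \frac{1}{1697809}$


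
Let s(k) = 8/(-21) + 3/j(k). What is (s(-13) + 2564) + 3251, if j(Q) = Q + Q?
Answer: 3174719/546 ≈ 5814.5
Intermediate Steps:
j(Q) = 2*Q
s(k) = -8/21 + 3/(2*k) (s(k) = 8/(-21) + 3/((2*k)) = 8*(-1/21) + 3*(1/(2*k)) = -8/21 + 3/(2*k))
(s(-13) + 2564) + 3251 = ((1/42)*(63 - 16*(-13))/(-13) + 2564) + 3251 = ((1/42)*(-1/13)*(63 + 208) + 2564) + 3251 = ((1/42)*(-1/13)*271 + 2564) + 3251 = (-271/546 + 2564) + 3251 = 1399673/546 + 3251 = 3174719/546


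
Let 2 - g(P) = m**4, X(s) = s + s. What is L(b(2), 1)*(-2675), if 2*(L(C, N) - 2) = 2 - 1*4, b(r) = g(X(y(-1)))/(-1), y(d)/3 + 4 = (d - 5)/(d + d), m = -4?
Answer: -2675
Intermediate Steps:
y(d) = -12 + 3*(-5 + d)/(2*d) (y(d) = -12 + 3*((d - 5)/(d + d)) = -12 + 3*((-5 + d)/((2*d))) = -12 + 3*((-5 + d)*(1/(2*d))) = -12 + 3*((-5 + d)/(2*d)) = -12 + 3*(-5 + d)/(2*d))
X(s) = 2*s
g(P) = -254 (g(P) = 2 - 1*(-4)**4 = 2 - 1*256 = 2 - 256 = -254)
b(r) = 254 (b(r) = -254/(-1) = -254*(-1) = 254)
L(C, N) = 1 (L(C, N) = 2 + (2 - 1*4)/2 = 2 + (2 - 4)/2 = 2 + (1/2)*(-2) = 2 - 1 = 1)
L(b(2), 1)*(-2675) = 1*(-2675) = -2675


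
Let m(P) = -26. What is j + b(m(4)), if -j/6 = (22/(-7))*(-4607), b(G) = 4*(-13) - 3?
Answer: -608509/7 ≈ -86930.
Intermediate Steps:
b(G) = -55 (b(G) = -52 - 3 = -55)
j = -608124/7 (j = -6*22/(-7)*(-4607) = -6*22*(-1/7)*(-4607) = -(-132)*(-4607)/7 = -6*101354/7 = -608124/7 ≈ -86875.)
j + b(m(4)) = -608124/7 - 55 = -608509/7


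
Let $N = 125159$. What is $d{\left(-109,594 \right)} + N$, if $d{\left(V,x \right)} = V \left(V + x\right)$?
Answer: $72294$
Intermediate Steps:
$d{\left(-109,594 \right)} + N = - 109 \left(-109 + 594\right) + 125159 = \left(-109\right) 485 + 125159 = -52865 + 125159 = 72294$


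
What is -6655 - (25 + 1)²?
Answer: -7331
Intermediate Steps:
-6655 - (25 + 1)² = -6655 - 1*26² = -6655 - 1*676 = -6655 - 676 = -7331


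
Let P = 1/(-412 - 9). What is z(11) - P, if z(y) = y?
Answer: 4632/421 ≈ 11.002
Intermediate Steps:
P = -1/421 (P = 1/(-421) = -1/421 ≈ -0.0023753)
z(11) - P = 11 - 1*(-1/421) = 11 + 1/421 = 4632/421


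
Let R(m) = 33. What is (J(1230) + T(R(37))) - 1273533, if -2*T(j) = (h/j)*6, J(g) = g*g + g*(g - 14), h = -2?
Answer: 19085519/11 ≈ 1.7350e+6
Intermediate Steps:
J(g) = g**2 + g*(-14 + g)
T(j) = 6/j (T(j) = -(-2/j)*6/2 = -(-6)/j = 6/j)
(J(1230) + T(R(37))) - 1273533 = (2*1230*(-7 + 1230) + 6/33) - 1273533 = (2*1230*1223 + 6*(1/33)) - 1273533 = (3008580 + 2/11) - 1273533 = 33094382/11 - 1273533 = 19085519/11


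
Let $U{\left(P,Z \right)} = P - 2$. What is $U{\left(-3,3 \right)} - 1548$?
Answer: $-1553$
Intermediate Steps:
$U{\left(P,Z \right)} = -2 + P$
$U{\left(-3,3 \right)} - 1548 = \left(-2 - 3\right) - 1548 = -5 - 1548 = -1553$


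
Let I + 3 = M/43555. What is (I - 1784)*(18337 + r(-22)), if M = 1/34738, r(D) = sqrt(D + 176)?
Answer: -4507160060643443/137546690 - 2703755285329*sqrt(154)/1513013590 ≈ -3.2790e+7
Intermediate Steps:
r(D) = sqrt(176 + D)
M = 1/34738 ≈ 2.8787e-5
I = -4539040769/1513013590 (I = -3 + (1/34738)/43555 = -3 + (1/34738)*(1/43555) = -3 + 1/1513013590 = -4539040769/1513013590 ≈ -3.0000)
(I - 1784)*(18337 + r(-22)) = (-4539040769/1513013590 - 1784)*(18337 + sqrt(176 - 22)) = -2703755285329*(18337 + sqrt(154))/1513013590 = -4507160060643443/137546690 - 2703755285329*sqrt(154)/1513013590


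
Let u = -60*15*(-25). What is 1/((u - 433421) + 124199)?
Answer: -1/286722 ≈ -3.4877e-6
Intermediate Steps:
u = 22500 (u = -900*(-25) = 22500)
1/((u - 433421) + 124199) = 1/((22500 - 433421) + 124199) = 1/(-410921 + 124199) = 1/(-286722) = -1/286722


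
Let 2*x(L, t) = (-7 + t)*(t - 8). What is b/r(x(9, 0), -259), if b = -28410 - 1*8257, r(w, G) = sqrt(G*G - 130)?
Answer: -36667*sqrt(7439)/22317 ≈ -141.71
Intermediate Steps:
x(L, t) = (-8 + t)*(-7 + t)/2 (x(L, t) = ((-7 + t)*(t - 8))/2 = ((-7 + t)*(-8 + t))/2 = ((-8 + t)*(-7 + t))/2 = (-8 + t)*(-7 + t)/2)
r(w, G) = sqrt(-130 + G**2) (r(w, G) = sqrt(G**2 - 130) = sqrt(-130 + G**2))
b = -36667 (b = -28410 - 8257 = -36667)
b/r(x(9, 0), -259) = -36667/sqrt(-130 + (-259)**2) = -36667/sqrt(-130 + 67081) = -36667*sqrt(7439)/22317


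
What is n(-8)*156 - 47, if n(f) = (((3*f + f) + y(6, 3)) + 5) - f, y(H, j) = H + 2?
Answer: -1763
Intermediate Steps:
y(H, j) = 2 + H
n(f) = 13 + 3*f (n(f) = (((3*f + f) + (2 + 6)) + 5) - f = ((4*f + 8) + 5) - f = ((8 + 4*f) + 5) - f = (13 + 4*f) - f = 13 + 3*f)
n(-8)*156 - 47 = (13 + 3*(-8))*156 - 47 = (13 - 24)*156 - 47 = -11*156 - 47 = -1716 - 47 = -1763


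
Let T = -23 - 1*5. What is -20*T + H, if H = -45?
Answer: 515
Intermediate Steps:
T = -28 (T = -23 - 5 = -28)
-20*T + H = -20*(-28) - 45 = 560 - 45 = 515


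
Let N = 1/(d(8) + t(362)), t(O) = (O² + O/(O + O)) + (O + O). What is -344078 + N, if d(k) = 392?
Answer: -90947041036/264321 ≈ -3.4408e+5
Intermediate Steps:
t(O) = ½ + O² + 2*O (t(O) = (O² + O/((2*O))) + 2*O = (O² + (1/(2*O))*O) + 2*O = (O² + ½) + 2*O = (½ + O²) + 2*O = ½ + O² + 2*O)
N = 2/264321 (N = 1/(392 + (½ + 362² + 2*362)) = 1/(392 + (½ + 131044 + 724)) = 1/(392 + 263537/2) = 1/(264321/2) = 2/264321 ≈ 7.5666e-6)
-344078 + N = -344078 + 2/264321 = -90947041036/264321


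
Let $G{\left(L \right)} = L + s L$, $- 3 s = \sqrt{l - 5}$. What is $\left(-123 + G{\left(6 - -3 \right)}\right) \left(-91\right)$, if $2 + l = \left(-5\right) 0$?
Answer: $10374 + 273 i \sqrt{7} \approx 10374.0 + 722.29 i$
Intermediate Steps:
$l = -2$ ($l = -2 - 0 = -2 + 0 = -2$)
$s = - \frac{i \sqrt{7}}{3}$ ($s = - \frac{\sqrt{-2 - 5}}{3} = - \frac{\sqrt{-7}}{3} = - \frac{i \sqrt{7}}{3} \approx - 0.88192 i$)
$G{\left(L \right)} = L - \frac{i L \sqrt{7}}{3}$ ($G{\left(L \right)} = L + - \frac{i \sqrt{7}}{3} L = L - \frac{i L \sqrt{7}}{3}$)
$\left(-123 + G{\left(6 - -3 \right)}\right) \left(-91\right) = \left(-123 + \frac{\left(6 - -3\right) \left(3 - i \sqrt{7}\right)}{3}\right) \left(-91\right) = \left(-123 + \frac{\left(6 + 3\right) \left(3 - i \sqrt{7}\right)}{3}\right) \left(-91\right) = \left(-123 + \frac{1}{3} \cdot 9 \left(3 - i \sqrt{7}\right)\right) \left(-91\right) = \left(-123 + \left(9 - 3 i \sqrt{7}\right)\right) \left(-91\right) = \left(-114 - 3 i \sqrt{7}\right) \left(-91\right) = 10374 + 273 i \sqrt{7}$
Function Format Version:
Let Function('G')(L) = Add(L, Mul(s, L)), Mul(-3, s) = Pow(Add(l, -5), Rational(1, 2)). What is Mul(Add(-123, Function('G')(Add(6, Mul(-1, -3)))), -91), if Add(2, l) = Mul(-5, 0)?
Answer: Add(10374, Mul(273, I, Pow(7, Rational(1, 2)))) ≈ Add(10374., Mul(722.29, I))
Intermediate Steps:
l = -2 (l = Add(-2, Mul(-5, 0)) = Add(-2, 0) = -2)
s = Mul(Rational(-1, 3), I, Pow(7, Rational(1, 2))) (s = Mul(Rational(-1, 3), Pow(Add(-2, -5), Rational(1, 2))) = Mul(Rational(-1, 3), Pow(-7, Rational(1, 2))) = Mul(Rational(-1, 3), Mul(I, Pow(7, Rational(1, 2)))) = Mul(Rational(-1, 3), I, Pow(7, Rational(1, 2))) ≈ Mul(-0.88192, I))
Function('G')(L) = Add(L, Mul(Rational(-1, 3), I, L, Pow(7, Rational(1, 2)))) (Function('G')(L) = Add(L, Mul(Mul(Rational(-1, 3), I, Pow(7, Rational(1, 2))), L)) = Add(L, Mul(Rational(-1, 3), I, L, Pow(7, Rational(1, 2)))))
Mul(Add(-123, Function('G')(Add(6, Mul(-1, -3)))), -91) = Mul(Add(-123, Mul(Rational(1, 3), Add(6, Mul(-1, -3)), Add(3, Mul(-1, I, Pow(7, Rational(1, 2)))))), -91) = Mul(Add(-123, Mul(Rational(1, 3), Add(6, 3), Add(3, Mul(-1, I, Pow(7, Rational(1, 2)))))), -91) = Mul(Add(-123, Mul(Rational(1, 3), 9, Add(3, Mul(-1, I, Pow(7, Rational(1, 2)))))), -91) = Mul(Add(-123, Add(9, Mul(-3, I, Pow(7, Rational(1, 2))))), -91) = Mul(Add(-114, Mul(-3, I, Pow(7, Rational(1, 2)))), -91) = Add(10374, Mul(273, I, Pow(7, Rational(1, 2))))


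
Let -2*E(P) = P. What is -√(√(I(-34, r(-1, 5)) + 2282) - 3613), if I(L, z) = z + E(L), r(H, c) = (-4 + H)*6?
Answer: -I*√(3613 - √2269) ≈ -59.711*I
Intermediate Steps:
E(P) = -P/2
r(H, c) = -24 + 6*H
I(L, z) = z - L/2
-√(√(I(-34, r(-1, 5)) + 2282) - 3613) = -√(√(((-24 + 6*(-1)) - ½*(-34)) + 2282) - 3613) = -√(√(((-24 - 6) + 17) + 2282) - 3613) = -√(√((-30 + 17) + 2282) - 3613) = -√(√(-13 + 2282) - 3613) = -√(√2269 - 3613) = -√(-3613 + √2269)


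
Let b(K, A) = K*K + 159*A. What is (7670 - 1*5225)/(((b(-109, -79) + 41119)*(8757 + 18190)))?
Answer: 2445/1089709733 ≈ 2.2437e-6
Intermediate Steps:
b(K, A) = K² + 159*A
(7670 - 1*5225)/(((b(-109, -79) + 41119)*(8757 + 18190))) = (7670 - 1*5225)/(((((-109)² + 159*(-79)) + 41119)*(8757 + 18190))) = (7670 - 5225)/((((11881 - 12561) + 41119)*26947)) = 2445/(((-680 + 41119)*26947)) = 2445/((40439*26947)) = 2445/1089709733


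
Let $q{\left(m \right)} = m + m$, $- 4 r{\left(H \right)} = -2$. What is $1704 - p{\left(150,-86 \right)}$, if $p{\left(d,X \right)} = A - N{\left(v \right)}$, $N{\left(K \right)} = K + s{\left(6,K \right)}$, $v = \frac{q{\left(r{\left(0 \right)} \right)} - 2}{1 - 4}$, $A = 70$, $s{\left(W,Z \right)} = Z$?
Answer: $\frac{4904}{3} \approx 1634.7$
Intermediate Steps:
$r{\left(H \right)} = \frac{1}{2}$ ($r{\left(H \right)} = \left(- \frac{1}{4}\right) \left(-2\right) = \frac{1}{2}$)
$q{\left(m \right)} = 2 m$
$v = \frac{1}{3}$ ($v = \frac{2 \cdot \frac{1}{2} - 2}{1 - 4} = \frac{1 - 2}{-3} = \left(-1\right) \left(- \frac{1}{3}\right) = \frac{1}{3} \approx 0.33333$)
$N{\left(K \right)} = 2 K$ ($N{\left(K \right)} = K + K = 2 K$)
$p{\left(d,X \right)} = \frac{208}{3}$ ($p{\left(d,X \right)} = 70 - 2 \cdot \frac{1}{3} = 70 - \frac{2}{3} = \frac{208}{3}$)
$1704 - p{\left(150,-86 \right)} = 1704 - \frac{208}{3} = \frac{4904}{3}$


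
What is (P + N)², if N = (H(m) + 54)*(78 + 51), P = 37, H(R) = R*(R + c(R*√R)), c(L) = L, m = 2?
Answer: 57067873 + 7759608*√2 ≈ 6.8042e+7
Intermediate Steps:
H(R) = R*(R + R^(3/2)) (H(R) = R*(R + R*√R) = R*(R + R^(3/2)))
N = 7482 + 516*√2 (N = (2*(2 + 2^(3/2)) + 54)*(78 + 51) = (2*(2 + 2*√2) + 54)*129 = ((4 + 4*√2) + 54)*129 = (58 + 4*√2)*129 = 7482 + 516*√2 ≈ 8211.7)
(P + N)² = (37 + (7482 + 516*√2))² = (7519 + 516*√2)²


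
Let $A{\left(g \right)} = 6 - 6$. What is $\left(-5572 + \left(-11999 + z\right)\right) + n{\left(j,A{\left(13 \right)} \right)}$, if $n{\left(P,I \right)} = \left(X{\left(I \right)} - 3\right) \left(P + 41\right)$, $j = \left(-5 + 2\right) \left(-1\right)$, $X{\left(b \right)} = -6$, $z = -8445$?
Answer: $-26412$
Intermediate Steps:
$A{\left(g \right)} = 0$
$j = 3$ ($j = \left(-3\right) \left(-1\right) = 3$)
$n{\left(P,I \right)} = -369 - 9 P$ ($n{\left(P,I \right)} = \left(-6 - 3\right) \left(P + 41\right) = - 9 \left(41 + P\right) = -369 - 9 P$)
$\left(-5572 + \left(-11999 + z\right)\right) + n{\left(j,A{\left(13 \right)} \right)} = \left(-5572 - 20444\right) - 396 = -26016 - 396 = -26412$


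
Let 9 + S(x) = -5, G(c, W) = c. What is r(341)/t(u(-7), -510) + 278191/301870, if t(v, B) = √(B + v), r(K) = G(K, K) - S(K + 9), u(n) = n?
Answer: 278191/301870 - 355*I*√517/517 ≈ 0.92156 - 15.613*I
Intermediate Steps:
S(x) = -14 (S(x) = -9 - 5 = -14)
r(K) = 14 + K (r(K) = K - 1*(-14) = K + 14 = 14 + K)
r(341)/t(u(-7), -510) + 278191/301870 = (14 + 341)/(√(-510 - 7)) + 278191/301870 = 355/(√(-517)) + 278191*(1/301870) = 355/((I*√517)) + 278191/301870 = 355*(-I*√517/517) + 278191/301870 = -355*I*√517/517 + 278191/301870 = 278191/301870 - 355*I*√517/517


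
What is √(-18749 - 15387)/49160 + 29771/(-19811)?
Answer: -29771/19811 + I*√8534/24580 ≈ -1.5028 + 0.0037583*I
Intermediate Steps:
√(-18749 - 15387)/49160 + 29771/(-19811) = √(-34136)*(1/49160) + 29771*(-1/19811) = (2*I*√8534)*(1/49160) - 29771/19811 = I*√8534/24580 - 29771/19811 = -29771/19811 + I*√8534/24580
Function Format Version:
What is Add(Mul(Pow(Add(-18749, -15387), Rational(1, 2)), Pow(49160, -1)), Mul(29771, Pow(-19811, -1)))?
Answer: Add(Rational(-29771, 19811), Mul(Rational(1, 24580), I, Pow(8534, Rational(1, 2)))) ≈ Add(-1.5028, Mul(0.0037583, I))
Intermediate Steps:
Add(Mul(Pow(Add(-18749, -15387), Rational(1, 2)), Pow(49160, -1)), Mul(29771, Pow(-19811, -1))) = Add(Mul(Pow(-34136, Rational(1, 2)), Rational(1, 49160)), Mul(29771, Rational(-1, 19811))) = Add(Mul(Mul(2, I, Pow(8534, Rational(1, 2))), Rational(1, 49160)), Rational(-29771, 19811)) = Add(Mul(Rational(1, 24580), I, Pow(8534, Rational(1, 2))), Rational(-29771, 19811)) = Add(Rational(-29771, 19811), Mul(Rational(1, 24580), I, Pow(8534, Rational(1, 2))))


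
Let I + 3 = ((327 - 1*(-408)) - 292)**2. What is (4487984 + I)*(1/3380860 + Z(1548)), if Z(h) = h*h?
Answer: 3794960947202817543/338086 ≈ 1.1225e+13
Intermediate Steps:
Z(h) = h**2
I = 196246 (I = -3 + ((327 - 1*(-408)) - 292)**2 = -3 + ((327 + 408) - 292)**2 = -3 + (735 - 292)**2 = -3 + 443**2 = -3 + 196249 = 196246)
(4487984 + I)*(1/3380860 + Z(1548)) = (4487984 + 196246)*(1/3380860 + 1548**2) = 4684230*(1/3380860 + 2396304) = 4684230*(8101568341441/3380860) = 3794960947202817543/338086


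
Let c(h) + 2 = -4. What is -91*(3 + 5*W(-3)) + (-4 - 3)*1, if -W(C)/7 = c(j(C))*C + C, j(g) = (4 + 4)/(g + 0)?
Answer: 47495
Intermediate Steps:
j(g) = 8/g
c(h) = -6 (c(h) = -2 - 4 = -6)
W(C) = 35*C (W(C) = -7*(-6*C + C) = -(-35)*C = 35*C)
-91*(3 + 5*W(-3)) + (-4 - 3)*1 = -91*(3 + 5*(35*(-3))) + (-4 - 3)*1 = -91*(3 + 5*(-105)) - 7*1 = -91*(3 - 525) - 7 = -91*(-522) - 7 = 47502 - 7 = 47495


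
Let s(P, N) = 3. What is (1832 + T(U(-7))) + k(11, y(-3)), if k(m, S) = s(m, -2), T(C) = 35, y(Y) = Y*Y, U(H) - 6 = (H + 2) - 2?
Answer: 1870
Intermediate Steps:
U(H) = 6 + H (U(H) = 6 + ((H + 2) - 2) = 6 + ((2 + H) - 2) = 6 + H)
y(Y) = Y²
k(m, S) = 3
(1832 + T(U(-7))) + k(11, y(-3)) = (1832 + 35) + 3 = 1867 + 3 = 1870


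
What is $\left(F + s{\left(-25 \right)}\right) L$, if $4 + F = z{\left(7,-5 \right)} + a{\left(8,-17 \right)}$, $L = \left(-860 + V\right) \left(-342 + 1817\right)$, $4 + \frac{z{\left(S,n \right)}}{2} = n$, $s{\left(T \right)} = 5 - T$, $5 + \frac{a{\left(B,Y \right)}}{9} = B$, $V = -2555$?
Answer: $-176299375$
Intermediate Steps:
$a{\left(B,Y \right)} = -45 + 9 B$
$z{\left(S,n \right)} = -8 + 2 n$
$L = -5037125$ ($L = \left(-860 - 2555\right) \left(-342 + 1817\right) = \left(-3415\right) 1475 = -5037125$)
$F = 5$ ($F = -4 + \left(\left(-8 + 2 \left(-5\right)\right) + \left(-45 + 9 \cdot 8\right)\right) = -4 + \left(\left(-8 - 10\right) + \left(-45 + 72\right)\right) = -4 + \left(-18 + 27\right) = -4 + 9 = 5$)
$\left(F + s{\left(-25 \right)}\right) L = \left(5 + \left(5 - -25\right)\right) \left(-5037125\right) = \left(5 + \left(5 + 25\right)\right) \left(-5037125\right) = \left(5 + 30\right) \left(-5037125\right) = 35 \left(-5037125\right) = -176299375$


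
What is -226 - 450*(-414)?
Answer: 186074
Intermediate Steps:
-226 - 450*(-414) = -226 + 186300 = 186074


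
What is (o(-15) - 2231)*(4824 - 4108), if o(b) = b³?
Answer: -4013896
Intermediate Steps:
(o(-15) - 2231)*(4824 - 4108) = ((-15)³ - 2231)*(4824 - 4108) = (-3375 - 2231)*716 = -5606*716 = -4013896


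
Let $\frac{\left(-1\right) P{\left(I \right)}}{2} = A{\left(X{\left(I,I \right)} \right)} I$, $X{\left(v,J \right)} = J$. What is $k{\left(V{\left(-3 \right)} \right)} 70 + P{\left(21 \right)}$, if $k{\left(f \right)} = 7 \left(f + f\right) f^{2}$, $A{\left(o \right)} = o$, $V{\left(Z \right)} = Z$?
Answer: $-27342$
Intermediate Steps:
$P{\left(I \right)} = - 2 I^{2}$ ($P{\left(I \right)} = - 2 I I = - 2 I^{2}$)
$k{\left(f \right)} = 14 f^{3}$ ($k{\left(f \right)} = 7 \cdot 2 f f^{2} = 14 f f^{2} = 14 f^{3}$)
$k{\left(V{\left(-3 \right)} \right)} 70 + P{\left(21 \right)} = 14 \left(-3\right)^{3} \cdot 70 - 2 \cdot 21^{2} = 14 \left(-27\right) 70 - 882 = \left(-378\right) 70 - 882 = -26460 - 882 = -27342$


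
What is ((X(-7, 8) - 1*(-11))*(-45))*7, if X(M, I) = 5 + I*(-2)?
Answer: 0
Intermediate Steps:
X(M, I) = 5 - 2*I
((X(-7, 8) - 1*(-11))*(-45))*7 = (((5 - 2*8) - 1*(-11))*(-45))*7 = (((5 - 16) + 11)*(-45))*7 = ((-11 + 11)*(-45))*7 = (0*(-45))*7 = 0*7 = 0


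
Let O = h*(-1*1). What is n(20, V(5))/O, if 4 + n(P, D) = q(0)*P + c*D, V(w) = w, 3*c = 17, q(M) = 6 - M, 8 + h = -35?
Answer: 433/129 ≈ 3.3566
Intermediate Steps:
h = -43 (h = -8 - 35 = -43)
c = 17/3 (c = (⅓)*17 = 17/3 ≈ 5.6667)
n(P, D) = -4 + 6*P + 17*D/3 (n(P, D) = -4 + ((6 - 1*0)*P + 17*D/3) = -4 + ((6 + 0)*P + 17*D/3) = -4 + (6*P + 17*D/3) = -4 + 6*P + 17*D/3)
O = 43 (O = -(-43) = -43*(-1) = 43)
n(20, V(5))/O = (-4 + 6*20 + (17/3)*5)/43 = (-4 + 120 + 85/3)*(1/43) = (433/3)*(1/43) = 433/129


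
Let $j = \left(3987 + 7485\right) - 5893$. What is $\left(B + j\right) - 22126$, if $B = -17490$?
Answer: $-34037$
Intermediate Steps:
$j = 5579$ ($j = 11472 - 5893 = 5579$)
$\left(B + j\right) - 22126 = \left(-17490 + 5579\right) - 22126 = -11911 - 22126 = -34037$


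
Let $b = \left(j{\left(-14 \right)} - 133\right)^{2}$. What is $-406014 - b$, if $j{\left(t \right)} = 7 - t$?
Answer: $-418558$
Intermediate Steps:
$b = 12544$ ($b = \left(\left(7 - -14\right) - 133\right)^{2} = \left(\left(7 + 14\right) - 133\right)^{2} = \left(21 - 133\right)^{2} = \left(-112\right)^{2} = 12544$)
$-406014 - b = -406014 - 12544 = -418558$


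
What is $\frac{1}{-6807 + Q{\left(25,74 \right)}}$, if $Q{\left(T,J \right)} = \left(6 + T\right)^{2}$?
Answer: $- \frac{1}{5846} \approx -0.00017106$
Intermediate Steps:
$\frac{1}{-6807 + Q{\left(25,74 \right)}} = \frac{1}{-6807 + \left(6 + 25\right)^{2}} = \frac{1}{-6807 + 31^{2}} = \frac{1}{-6807 + 961} = \frac{1}{-5846} = - \frac{1}{5846}$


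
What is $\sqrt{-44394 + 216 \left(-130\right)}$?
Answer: $i \sqrt{72474} \approx 269.21 i$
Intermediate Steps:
$\sqrt{-44394 + 216 \left(-130\right)} = \sqrt{-44394 - 28080} = \sqrt{-72474} = i \sqrt{72474}$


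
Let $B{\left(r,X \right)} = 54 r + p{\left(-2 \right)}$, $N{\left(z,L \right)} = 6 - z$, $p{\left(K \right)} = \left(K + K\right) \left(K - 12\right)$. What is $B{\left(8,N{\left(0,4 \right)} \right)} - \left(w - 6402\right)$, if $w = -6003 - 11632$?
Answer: $24525$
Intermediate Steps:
$w = -17635$ ($w = -6003 - 11632 = -17635$)
$p{\left(K \right)} = 2 K \left(-12 + K\right)$
$B{\left(r,X \right)} = 56 + 54 r$ ($B{\left(r,X \right)} = 54 r + 2 \left(-2\right) \left(-12 - 2\right) = 54 r + 2 \left(-2\right) \left(-14\right) = 54 r + 56 = 56 + 54 r$)
$B{\left(8,N{\left(0,4 \right)} \right)} - \left(w - 6402\right) = \left(56 + 54 \cdot 8\right) - \left(-17635 - 6402\right) = \left(56 + 432\right) - \left(-17635 - 6402\right) = 488 - -24037 = 488 + 24037 = 24525$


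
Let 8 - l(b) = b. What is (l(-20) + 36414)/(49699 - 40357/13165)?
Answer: 34268495/46731927 ≈ 0.73330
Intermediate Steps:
l(b) = 8 - b
(l(-20) + 36414)/(49699 - 40357/13165) = ((8 - 1*(-20)) + 36414)/(49699 - 40357/13165) = ((8 + 20) + 36414)/(49699 - 40357*1/13165) = (28 + 36414)/(49699 - 40357/13165) = 36442/(654246978/13165) = 36442*(13165/654246978) = 34268495/46731927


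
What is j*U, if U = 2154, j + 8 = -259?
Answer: -575118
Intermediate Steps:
j = -267 (j = -8 - 259 = -267)
j*U = -267*2154 = -575118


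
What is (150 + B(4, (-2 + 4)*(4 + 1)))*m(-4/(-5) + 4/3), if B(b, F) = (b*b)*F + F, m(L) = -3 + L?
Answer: -832/3 ≈ -277.33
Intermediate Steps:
B(b, F) = F + F*b² (B(b, F) = b²*F + F = F*b² + F = F + F*b²)
(150 + B(4, (-2 + 4)*(4 + 1)))*m(-4/(-5) + 4/3) = (150 + ((-2 + 4)*(4 + 1))*(1 + 4²))*(-3 + (-4/(-5) + 4/3)) = (150 + (2*5)*(1 + 16))*(-3 + (-4*(-⅕) + 4*(⅓))) = (150 + 10*17)*(-3 + (⅘ + 4/3)) = (150 + 170)*(-3 + 32/15) = 320*(-13/15) = -832/3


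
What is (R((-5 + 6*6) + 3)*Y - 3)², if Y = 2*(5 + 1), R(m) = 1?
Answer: 81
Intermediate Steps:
Y = 12 (Y = 2*6 = 12)
(R((-5 + 6*6) + 3)*Y - 3)² = (1*12 - 3)² = (12 - 3)² = 9² = 81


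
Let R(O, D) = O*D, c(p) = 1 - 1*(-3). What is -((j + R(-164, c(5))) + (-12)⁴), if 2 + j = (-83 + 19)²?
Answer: -24174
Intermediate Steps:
c(p) = 4 (c(p) = 1 + 3 = 4)
R(O, D) = D*O
j = 4094 (j = -2 + (-83 + 19)² = -2 + (-64)² = -2 + 4096 = 4094)
-((j + R(-164, c(5))) + (-12)⁴) = -((4094 + 4*(-164)) + (-12)⁴) = -((4094 - 656) + 20736) = -(3438 + 20736) = -1*24174 = -24174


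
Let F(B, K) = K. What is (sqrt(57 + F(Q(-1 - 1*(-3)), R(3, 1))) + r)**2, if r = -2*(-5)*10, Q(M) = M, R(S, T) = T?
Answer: (100 + sqrt(58))**2 ≈ 11581.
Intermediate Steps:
r = 100 (r = 10*10 = 100)
(sqrt(57 + F(Q(-1 - 1*(-3)), R(3, 1))) + r)**2 = (sqrt(57 + 1) + 100)**2 = (sqrt(58) + 100)**2 = (100 + sqrt(58))**2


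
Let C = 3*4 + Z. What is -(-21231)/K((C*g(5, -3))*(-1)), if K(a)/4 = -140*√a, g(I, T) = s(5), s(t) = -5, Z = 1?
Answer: -3033*√65/5200 ≈ -4.7025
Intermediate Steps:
C = 13 (C = 3*4 + 1 = 12 + 1 = 13)
g(I, T) = -5
K(a) = -560*√a (K(a) = 4*(-140*√a) = -560*√a)
-(-21231)/K((C*g(5, -3))*(-1)) = -(-21231)/((-560*√65)) = -(-21231)*(-√65/36400) = -3033*√65/5200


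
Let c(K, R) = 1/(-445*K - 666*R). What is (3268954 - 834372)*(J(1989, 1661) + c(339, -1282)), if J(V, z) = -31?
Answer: -53053597793612/702957 ≈ -7.5472e+7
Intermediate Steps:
c(K, R) = 1/(-666*R - 445*K)
(3268954 - 834372)*(J(1989, 1661) + c(339, -1282)) = (3268954 - 834372)*(-31 - 1/(445*339 + 666*(-1282))) = 2434582*(-31 - 1/(150855 - 853812)) = 2434582*(-31 - 1/(-702957)) = 2434582*(-31 - 1*(-1/702957)) = 2434582*(-31 + 1/702957) = 2434582*(-21791666/702957) = -53053597793612/702957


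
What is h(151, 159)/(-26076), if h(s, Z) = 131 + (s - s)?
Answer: -131/26076 ≈ -0.0050238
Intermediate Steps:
h(s, Z) = 131 (h(s, Z) = 131 + 0 = 131)
h(151, 159)/(-26076) = 131/(-26076) = 131*(-1/26076) = -131/26076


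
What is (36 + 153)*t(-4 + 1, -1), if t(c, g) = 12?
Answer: 2268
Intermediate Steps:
(36 + 153)*t(-4 + 1, -1) = (36 + 153)*12 = 189*12 = 2268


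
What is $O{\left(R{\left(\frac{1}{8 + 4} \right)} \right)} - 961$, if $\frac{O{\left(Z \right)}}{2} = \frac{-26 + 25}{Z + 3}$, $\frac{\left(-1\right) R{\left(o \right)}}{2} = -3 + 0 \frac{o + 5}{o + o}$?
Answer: $- \frac{8651}{9} \approx -961.22$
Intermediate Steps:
$R{\left(o \right)} = 6$ ($R{\left(o \right)} = - 2 \left(-3 + 0 \frac{o + 5}{o + o}\right) = - 2 \left(-3 + 0 \frac{5 + o}{2 o}\right) = - 2 \left(-3 + 0\right) = \left(-2\right) \left(-3\right) = 6$)
$O{\left(Z \right)} = - \frac{2}{3 + Z}$ ($O{\left(Z \right)} = 2 \frac{-26 + 25}{Z + 3} = 2 \left(- \frac{1}{3 + Z}\right) = - \frac{2}{3 + Z}$)
$O{\left(R{\left(\frac{1}{8 + 4} \right)} \right)} - 961 = - \frac{2}{3 + 6} - 961 = - \frac{2}{9} - 961 = - \frac{8651}{9}$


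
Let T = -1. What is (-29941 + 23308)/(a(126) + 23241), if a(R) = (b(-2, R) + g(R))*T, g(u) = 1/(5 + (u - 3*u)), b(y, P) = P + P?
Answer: -1638351/5678284 ≈ -0.28853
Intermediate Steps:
b(y, P) = 2*P
g(u) = 1/(5 - 2*u)
a(R) = 1/(-5 + 2*R) - 2*R (a(R) = (2*R - 1/(-5 + 2*R))*(-1) = (-1/(-5 + 2*R) + 2*R)*(-1) = 1/(-5 + 2*R) - 2*R)
(-29941 + 23308)/(a(126) + 23241) = (-29941 + 23308)/((1 - 2*126*(-5 + 2*126))/(-5 + 2*126) + 23241) = -6633/((1 - 2*126*(-5 + 252))/(-5 + 252) + 23241) = -6633/((1 - 2*126*247)/247 + 23241) = -6633/((1 - 62244)/247 + 23241) = -6633/((1/247)*(-62243) + 23241) = -6633/(-62243/247 + 23241) = -6633/5678284/247 = -6633*247/5678284 = -1638351/5678284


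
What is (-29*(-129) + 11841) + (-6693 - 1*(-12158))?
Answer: 21047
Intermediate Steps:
(-29*(-129) + 11841) + (-6693 - 1*(-12158)) = (3741 + 11841) + (-6693 + 12158) = 15582 + 5465 = 21047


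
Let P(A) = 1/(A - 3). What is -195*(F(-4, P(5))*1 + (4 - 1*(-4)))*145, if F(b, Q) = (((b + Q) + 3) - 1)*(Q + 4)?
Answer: -141375/4 ≈ -35344.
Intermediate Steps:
P(A) = 1/(-3 + A)
F(b, Q) = (4 + Q)*(2 + Q + b) (F(b, Q) = (((Q + b) + 3) - 1)*(4 + Q) = ((3 + Q + b) - 1)*(4 + Q) = (2 + Q + b)*(4 + Q) = (4 + Q)*(2 + Q + b))
-195*(F(-4, P(5))*1 + (4 - 1*(-4)))*145 = -195*((8 + (1/(-3 + 5))**2 + 4*(-4) + 6/(-3 + 5) - 4/(-3 + 5))*1 + (4 - 1*(-4)))*145 = -195*((8 + (1/2)**2 - 16 + 6/2 - 4/2)*1 + (4 + 4))*145 = -195*((8 + (1/2)**2 - 16 + 6*(1/2) + (1/2)*(-4))*1 + 8)*145 = -195*((8 + 1/4 - 16 + 3 - 2)*1 + 8)*145 = -195*(-27/4*1 + 8)*145 = -195*(-27/4 + 8)*145 = -195*5/4*145 = -975/4*145 = -141375/4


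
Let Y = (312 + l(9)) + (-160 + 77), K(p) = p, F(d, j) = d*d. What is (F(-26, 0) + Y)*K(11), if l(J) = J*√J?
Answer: 10252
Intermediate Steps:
F(d, j) = d²
l(J) = J^(3/2)
Y = 256 (Y = (312 + 9^(3/2)) + (-160 + 77) = (312 + 27) - 83 = 339 - 83 = 256)
(F(-26, 0) + Y)*K(11) = ((-26)² + 256)*11 = (676 + 256)*11 = 932*11 = 10252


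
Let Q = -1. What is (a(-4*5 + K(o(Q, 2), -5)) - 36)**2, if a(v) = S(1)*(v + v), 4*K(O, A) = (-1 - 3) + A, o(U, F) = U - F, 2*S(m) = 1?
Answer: 54289/16 ≈ 3393.1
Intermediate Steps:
S(m) = 1/2 (S(m) = (1/2)*1 = 1/2)
K(O, A) = -1 + A/4 (K(O, A) = ((-1 - 3) + A)/4 = (-4 + A)/4 = -1 + A/4)
a(v) = v (a(v) = (v + v)/2 = (2*v)/2 = v)
(a(-4*5 + K(o(Q, 2), -5)) - 36)**2 = ((-4*5 + (-1 + (1/4)*(-5))) - 36)**2 = ((-20 + (-1 - 5/4)) - 36)**2 = ((-20 - 9/4) - 36)**2 = (-89/4 - 36)**2 = (-233/4)**2 = 54289/16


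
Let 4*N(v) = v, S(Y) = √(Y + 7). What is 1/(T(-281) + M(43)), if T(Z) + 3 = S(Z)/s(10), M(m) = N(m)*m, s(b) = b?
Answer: 183700/84365321 - 40*I*√274/84365321 ≈ 0.0021774 - 7.8482e-6*I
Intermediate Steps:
S(Y) = √(7 + Y)
N(v) = v/4
M(m) = m²/4 (M(m) = (m/4)*m = m²/4)
T(Z) = -3 + √(7 + Z)/10
1/(T(-281) + M(43)) = 1/((-3 + √(7 - 281)/10) + (¼)*43²) = 1/((-3 + √(-274)/10) + (¼)*1849) = 1/((-3 + (I*√274)/10) + 1849/4) = 1/((-3 + I*√274/10) + 1849/4) = 1/(1837/4 + I*√274/10)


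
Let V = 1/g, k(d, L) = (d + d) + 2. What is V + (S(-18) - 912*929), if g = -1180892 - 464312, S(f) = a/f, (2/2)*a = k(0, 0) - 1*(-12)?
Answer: -12545073703765/14806836 ≈ -8.4725e+5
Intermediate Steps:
k(d, L) = 2 + 2*d (k(d, L) = 2*d + 2 = 2 + 2*d)
a = 14 (a = (2 + 2*0) - 1*(-12) = (2 + 0) + 12 = 2 + 12 = 14)
S(f) = 14/f
g = -1645204
V = -1/1645204 (V = 1/(-1645204) = -1/1645204 ≈ -6.0783e-7)
V + (S(-18) - 912*929) = -1/1645204 + (14/(-18) - 912*929) = -1/1645204 + (14*(-1/18) - 847248) = -1/1645204 + (-7/9 - 847248) = -1/1645204 - 7625239/9 = -12545073703765/14806836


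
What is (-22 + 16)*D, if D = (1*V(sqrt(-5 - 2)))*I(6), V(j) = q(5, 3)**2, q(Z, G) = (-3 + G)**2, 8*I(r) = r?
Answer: 0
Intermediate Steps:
I(r) = r/8
V(j) = 0 (V(j) = ((-3 + 3)**2)**2 = (0**2)**2 = 0**2 = 0)
D = 0 (D = (1*0)*((1/8)*6) = 0*(3/4) = 0)
(-22 + 16)*D = (-22 + 16)*0 = -6*0 = 0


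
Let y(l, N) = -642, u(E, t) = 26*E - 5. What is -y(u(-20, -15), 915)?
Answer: 642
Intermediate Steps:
u(E, t) = -5 + 26*E
-y(u(-20, -15), 915) = -1*(-642) = 642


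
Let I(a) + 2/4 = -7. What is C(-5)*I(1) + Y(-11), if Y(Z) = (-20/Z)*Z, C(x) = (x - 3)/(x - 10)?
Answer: -24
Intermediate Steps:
C(x) = (-3 + x)/(-10 + x)
I(a) = -15/2 (I(a) = -½ - 7 = -15/2)
Y(Z) = -20 (Y(Z) = (-20/Z)*Z = -20)
C(-5)*I(1) + Y(-11) = ((-3 - 5)/(-10 - 5))*(-15/2) - 20 = (-8/(-15))*(-15/2) - 20 = -1/15*(-8)*(-15/2) - 20 = (8/15)*(-15/2) - 20 = -4 - 20 = -24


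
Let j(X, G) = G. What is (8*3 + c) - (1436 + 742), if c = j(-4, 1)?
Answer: -2153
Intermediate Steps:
c = 1
(8*3 + c) - (1436 + 742) = (8*3 + 1) - (1436 + 742) = (24 + 1) - 1*2178 = 25 - 2178 = -2153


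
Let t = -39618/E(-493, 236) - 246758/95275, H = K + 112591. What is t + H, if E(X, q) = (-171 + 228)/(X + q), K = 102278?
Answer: 712314371173/1810225 ≈ 3.9350e+5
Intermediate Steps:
E(X, q) = 57/(X + q)
H = 214869 (H = 102278 + 112591 = 214869)
t = 323353135648/1810225 (t = -39618/(57/(-493 + 236)) - 246758/95275 = -39618/(57/(-257)) - 246758*1/95275 = -39618/(57*(-1/257)) - 246758/95275 = -39618/(-57/257) - 246758/95275 = -39618*(-257/57) - 246758/95275 = 3393942/19 - 246758/95275 = 323353135648/1810225 ≈ 1.7863e+5)
t + H = 323353135648/1810225 + 214869 = 712314371173/1810225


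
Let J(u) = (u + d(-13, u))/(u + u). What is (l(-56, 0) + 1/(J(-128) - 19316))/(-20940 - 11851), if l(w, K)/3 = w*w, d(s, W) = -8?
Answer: -5815037728/20267953145 ≈ -0.28691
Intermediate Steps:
J(u) = (-8 + u)/(2*u) (J(u) = (u - 8)/(u + u) = (-8 + u)/((2*u)) = (-8 + u)*(1/(2*u)) = (-8 + u)/(2*u))
l(w, K) = 3*w² (l(w, K) = 3*(w*w) = 3*w²)
(l(-56, 0) + 1/(J(-128) - 19316))/(-20940 - 11851) = (3*(-56)² + 1/((½)*(-8 - 128)/(-128) - 19316))/(-20940 - 11851) = (3*3136 + 1/((½)*(-1/128)*(-136) - 19316))/(-32791) = (9408 + 1/(17/32 - 19316))*(-1/32791) = (9408 + 1/(-618095/32))*(-1/32791) = (9408 - 32/618095)*(-1/32791) = (5815037728/618095)*(-1/32791) = -5815037728/20267953145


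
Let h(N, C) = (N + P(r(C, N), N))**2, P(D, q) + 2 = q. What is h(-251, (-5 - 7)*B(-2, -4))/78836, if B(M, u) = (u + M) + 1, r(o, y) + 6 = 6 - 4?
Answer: 63504/19709 ≈ 3.2221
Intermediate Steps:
r(o, y) = -4 (r(o, y) = -6 + (6 - 4) = -6 + 2 = -4)
B(M, u) = 1 + M + u (B(M, u) = (M + u) + 1 = 1 + M + u)
P(D, q) = -2 + q
h(N, C) = (-2 + 2*N)**2 (h(N, C) = (N + (-2 + N))**2 = (-2 + 2*N)**2)
h(-251, (-5 - 7)*B(-2, -4))/78836 = (4*(-1 - 251)**2)/78836 = (4*(-252)**2)*(1/78836) = (4*63504)*(1/78836) = 254016*(1/78836) = 63504/19709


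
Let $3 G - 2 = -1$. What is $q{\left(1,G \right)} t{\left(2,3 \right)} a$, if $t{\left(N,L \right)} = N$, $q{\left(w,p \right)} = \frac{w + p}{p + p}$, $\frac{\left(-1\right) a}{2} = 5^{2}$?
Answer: $-200$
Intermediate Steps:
$a = -50$ ($a = - 2 \cdot 5^{2} = \left(-2\right) 25 = -50$)
$G = \frac{1}{3}$ ($G = \frac{2}{3} + \frac{1}{3} \left(-1\right) = \frac{2}{3} - \frac{1}{3} = \frac{1}{3} \approx 0.33333$)
$q{\left(w,p \right)} = \frac{p + w}{2 p}$
$q{\left(1,G \right)} t{\left(2,3 \right)} a = \frac{\frac{1}{\frac{1}{3}} \left(\frac{1}{3} + 1\right)}{2} \cdot 2 \left(-50\right) = \frac{1}{2} \cdot 3 \cdot \frac{4}{3} \cdot 2 \left(-50\right) = 2 \cdot 2 \left(-50\right) = 4 \left(-50\right) = -200$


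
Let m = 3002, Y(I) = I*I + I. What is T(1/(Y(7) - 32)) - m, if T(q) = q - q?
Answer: -3002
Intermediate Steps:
Y(I) = I + I**2 (Y(I) = I**2 + I = I + I**2)
T(q) = 0
T(1/(Y(7) - 32)) - m = 0 - 1*3002 = 0 - 3002 = -3002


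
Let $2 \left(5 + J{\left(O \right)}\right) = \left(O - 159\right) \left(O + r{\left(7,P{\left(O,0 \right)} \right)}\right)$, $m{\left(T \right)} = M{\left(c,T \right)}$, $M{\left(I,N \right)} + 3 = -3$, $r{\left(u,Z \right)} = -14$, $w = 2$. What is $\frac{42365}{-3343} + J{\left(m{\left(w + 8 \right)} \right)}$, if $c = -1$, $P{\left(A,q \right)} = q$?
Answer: $\frac{5456870}{3343} \approx 1632.3$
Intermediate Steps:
$M{\left(I,N \right)} = -6$ ($M{\left(I,N \right)} = -3 - 3 = -6$)
$m{\left(T \right)} = -6$
$J{\left(O \right)} = -5 + \frac{\left(-159 + O\right) \left(-14 + O\right)}{2}$ ($J{\left(O \right)} = -5 + \frac{\left(O - 159\right) \left(O - 14\right)}{2} = -5 + \frac{\left(-159 + O\right) \left(-14 + O\right)}{2}$)
$\frac{42365}{-3343} + J{\left(m{\left(w + 8 \right)} \right)} = \frac{42365}{-3343} + \left(1108 + \frac{\left(-6\right)^{2}}{2} - -519\right) = 42365 \left(- \frac{1}{3343}\right) + \left(1108 + \frac{1}{2} \cdot 36 + 519\right) = - \frac{42365}{3343} + \left(1108 + 18 + 519\right) = - \frac{42365}{3343} + 1645 = \frac{5456870}{3343}$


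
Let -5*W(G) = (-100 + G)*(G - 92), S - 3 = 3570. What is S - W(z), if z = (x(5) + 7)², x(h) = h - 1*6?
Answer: 21449/5 ≈ 4289.8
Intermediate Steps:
x(h) = -6 + h (x(h) = h - 6 = -6 + h)
S = 3573 (S = 3 + 3570 = 3573)
z = 36 (z = ((-6 + 5) + 7)² = (-1 + 7)² = 6² = 36)
W(G) = -(-100 + G)*(-92 + G)/5 (W(G) = -(-100 + G)*(G - 92)/5 = -(-100 + G)*(-92 + G)/5)
S - W(z) = 3573 - (-1840 - ⅕*36² + (192/5)*36) = 3573 - (-1840 - ⅕*1296 + 6912/5) = 3573 - (-1840 - 1296/5 + 6912/5) = 3573 - 1*(-3584/5) = 3573 + 3584/5 = 21449/5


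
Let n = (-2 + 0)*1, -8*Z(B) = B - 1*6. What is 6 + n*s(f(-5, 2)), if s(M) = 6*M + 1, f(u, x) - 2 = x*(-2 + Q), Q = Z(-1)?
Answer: 7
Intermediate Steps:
Z(B) = ¾ - B/8 (Z(B) = -(B - 1*6)/8 = -(B - 6)/8 = -(-6 + B)/8 = ¾ - B/8)
Q = 7/8 (Q = ¾ - ⅛*(-1) = ¾ + ⅛ = 7/8 ≈ 0.87500)
f(u, x) = 2 - 9*x/8 (f(u, x) = 2 + x*(-2 + 7/8) = 2 + x*(-9/8) = 2 - 9*x/8)
s(M) = 1 + 6*M
n = -2 (n = -2*1 = -2)
6 + n*s(f(-5, 2)) = 6 - 2*(1 + 6*(2 - 9/8*2)) = 6 - 2*(1 + 6*(2 - 9/4)) = 6 - 2*(1 + 6*(-¼)) = 6 - 2*(1 - 3/2) = 6 - 2*(-½) = 6 + 1 = 7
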